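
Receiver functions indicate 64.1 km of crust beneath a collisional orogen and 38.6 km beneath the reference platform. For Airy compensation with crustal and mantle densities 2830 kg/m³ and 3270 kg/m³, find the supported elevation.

Excess crust Δ = 64.1 km − 38.6 km = 25.5 km, split between elevation h and root r with h + r = Δ.
Airy balance ρ_c h = (ρ_m − ρ_c) r gives r = h ρ_c/(ρ_m − ρ_c), so h (1 + ρ_c/(ρ_m − ρ_c)) = Δ, i.e. h = Δ (ρ_m − ρ_c)/ρ_m.
h = 25.5 km × 440/3270 = 3.43 km.

3.43 km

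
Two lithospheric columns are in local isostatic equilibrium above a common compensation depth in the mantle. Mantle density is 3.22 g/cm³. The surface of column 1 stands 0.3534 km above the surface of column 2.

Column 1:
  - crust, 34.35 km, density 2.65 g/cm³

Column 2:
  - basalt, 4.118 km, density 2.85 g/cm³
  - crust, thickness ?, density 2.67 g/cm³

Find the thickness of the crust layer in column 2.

Take the compensation level at the base of the deeper column (depth z_c below the surface of column 1) and equate Σ ρ_i t_i down to z_c; mantle fills any gap and the z_c terms cancel.
Column 1: 34.35×2.65 + (z_c − 34.35)×3.22
Column 2: 0.3534×0 + 4.118×2.85 + x×2.67 + (z_c − 0.3534 − 4.118 − x)×3.22
The z_c×3.22 term appears on both sides and cancels. Collect the known terms of each column as K = Σ(ρt)_known − 3.22 × (depth of known layers): K_1 = 91.0275 − 3.22×34.35 = −19.5795; K_2 = 11.7363 − 3.22×(0.3534 + 4.118) = −2.661608.
Balance: K_1 = K_2 − x×(3.22 − 2.67), so x = (K_2 − K_1)/(3.22 − 2.67) = 16.9179/0.55 = 30.8 km.

30.8 km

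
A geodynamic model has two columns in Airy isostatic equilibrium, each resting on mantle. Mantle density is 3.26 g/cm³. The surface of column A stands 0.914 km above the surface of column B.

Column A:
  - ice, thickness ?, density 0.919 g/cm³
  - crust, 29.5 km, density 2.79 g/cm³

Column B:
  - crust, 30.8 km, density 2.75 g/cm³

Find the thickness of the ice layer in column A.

2.06 km

Take the compensation level at the base of the deeper column (depth z_c below the surface of column A) and equate Σ ρ_i t_i down to z_c; mantle fills any gap and the z_c terms cancel.
Column A: x×0.919 + 29.5×2.79 + (z_c − 29.5 − x)×3.26
Column B: 0.914×0 + 30.8×2.75 + (z_c − 0.914 − 30.8)×3.26
The z_c×3.26 term appears on both sides and cancels. Collect the known terms of each column as K = Σ(ρt)_known − 3.26 × (depth of known layers): K_A = 82.305 − 3.26×29.5 = −13.865; K_B = 84.7 − 3.26×(0.914 + 30.8) = −18.68764.
Balance: K_A − x×(3.26 − 0.919) = K_B, so x = (K_A − K_B)/(3.26 − 0.919) = 4.82264/2.341 = 2.06 km.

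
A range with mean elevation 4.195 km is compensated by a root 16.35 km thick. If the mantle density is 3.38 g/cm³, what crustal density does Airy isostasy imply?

ρ_c h = (ρ_m − ρ_c) r → ρ_c (h + r) = ρ_m r → ρ_c = ρ_m r / (h + r).
ρ_c = 3.38 × 16.35 km / (4.195 km + 16.35 km) = 2.69 g/cm³.

2.69 g/cm³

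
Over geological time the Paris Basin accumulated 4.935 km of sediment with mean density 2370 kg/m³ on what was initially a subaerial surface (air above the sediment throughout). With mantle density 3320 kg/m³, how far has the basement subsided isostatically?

3.52 km

Subaerial load: s = t ρ_sed / ρ_m = 4.935 km × 2370/3320 = 3.52 km.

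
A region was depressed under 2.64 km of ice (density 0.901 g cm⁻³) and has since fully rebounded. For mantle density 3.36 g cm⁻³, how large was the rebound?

Removing the load lets mantle flow back in; uplift u satisfies ρ_ice t = ρ_m u.
u = t ρ_ice/ρ_m = 2.64 km × 0.901/3.36 = 0.708 km.

0.708 km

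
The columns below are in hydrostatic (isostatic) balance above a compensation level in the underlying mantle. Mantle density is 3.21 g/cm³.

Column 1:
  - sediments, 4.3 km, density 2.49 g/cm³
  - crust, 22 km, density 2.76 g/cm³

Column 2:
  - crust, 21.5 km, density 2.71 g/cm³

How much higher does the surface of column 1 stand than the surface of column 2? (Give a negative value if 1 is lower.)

For any compensation level in the mantle, the mantle terms cancel and isostasy reduces to e = (Σt_1 − Σt_2) − (Σ(ρt)_1 − Σ(ρt)_2) / ρ_m.
Σt_1 = 26.3 km; Σt_2 = 21.5 km; Σ(ρt)_1 = 71.427; Σ(ρt)_2 = 58.265 (in km·g/cm³).
e = (26.3 − 21.5) − (71.427 − 58.265) / 3.21 = 0.7 km.

0.7 km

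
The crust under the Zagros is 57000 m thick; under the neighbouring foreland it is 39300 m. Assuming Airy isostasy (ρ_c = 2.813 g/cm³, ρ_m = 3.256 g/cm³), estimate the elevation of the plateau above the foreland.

Excess crust Δ = 57000 m − 39300 m = 17700 m, split between elevation h and root r with h + r = Δ.
Airy balance ρ_c h = (ρ_m − ρ_c) r gives r = h ρ_c/(ρ_m − ρ_c), so h (1 + ρ_c/(ρ_m − ρ_c)) = Δ, i.e. h = Δ (ρ_m − ρ_c)/ρ_m.
h = 17700 m × 0.443/3.256 = 2410 m.

2410 m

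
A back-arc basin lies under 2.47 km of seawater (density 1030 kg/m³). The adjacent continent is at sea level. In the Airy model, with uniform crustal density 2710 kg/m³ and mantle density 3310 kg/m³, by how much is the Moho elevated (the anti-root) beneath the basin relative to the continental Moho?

For local isostatic compensation: replacing crust with seawater at the top is compensated by replacing crust with mantle at the base: d (ρ_c − ρ_w) = a (ρ_m − ρ_c).
a = d (ρ_c − ρ_w)/(ρ_m − ρ_c) = 2.47 km × 1680/600 = 6.92 km.

6.92 km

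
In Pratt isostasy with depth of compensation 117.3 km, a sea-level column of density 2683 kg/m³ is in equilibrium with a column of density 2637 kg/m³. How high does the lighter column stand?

2.05 km

ρ_ref D = ρ (D + h) → h = D (ρ_ref − ρ)/ρ.
h = 117.3 km × (2683 − 2637)/2637 = 2.05 km.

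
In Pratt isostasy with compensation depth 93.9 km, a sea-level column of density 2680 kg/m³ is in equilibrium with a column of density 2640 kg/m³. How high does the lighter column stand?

1.42 km

ρ_ref D = ρ (D + h) → h = D (ρ_ref − ρ)/ρ.
h = 93.9 km × (2680 − 2640)/2640 = 1.42 km.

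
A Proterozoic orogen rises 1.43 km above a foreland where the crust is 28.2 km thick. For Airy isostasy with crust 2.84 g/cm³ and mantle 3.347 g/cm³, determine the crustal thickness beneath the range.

Root depth r = h ρ_c / (ρ_m − ρ_c) = 1.43 km × 2.84 / 0.507 = 8.01 km.
Total thickness = T + h + r = 28.2 km + 1.43 km + 8.01 km = 37.6 km.

37.6 km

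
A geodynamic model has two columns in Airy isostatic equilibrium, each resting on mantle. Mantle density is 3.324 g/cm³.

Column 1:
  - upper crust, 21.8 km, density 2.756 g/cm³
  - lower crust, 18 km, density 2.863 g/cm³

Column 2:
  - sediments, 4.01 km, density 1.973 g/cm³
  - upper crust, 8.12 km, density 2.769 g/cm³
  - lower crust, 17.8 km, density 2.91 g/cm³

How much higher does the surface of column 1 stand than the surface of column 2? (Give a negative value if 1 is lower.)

For any compensation level in the mantle, the mantle terms cancel and isostasy reduces to e = (Σt_1 − Σt_2) − (Σ(ρt)_1 − Σ(ρt)_2) / ρ_m.
Σt_1 = 39.8 km; Σt_2 = 29.93 km; Σ(ρt)_1 = 111.6148; Σ(ρt)_2 = 82.19401 (in km·g/cm³).
e = (39.8 − 29.93) − (111.6148 − 82.19401) / 3.324 = 1.02 km.

1.02 km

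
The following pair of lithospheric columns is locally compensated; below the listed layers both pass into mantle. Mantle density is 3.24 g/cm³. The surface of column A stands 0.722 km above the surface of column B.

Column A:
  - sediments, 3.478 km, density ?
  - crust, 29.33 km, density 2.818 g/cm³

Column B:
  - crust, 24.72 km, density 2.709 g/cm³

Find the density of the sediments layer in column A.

Take the compensation level at the base of the deeper column (depth z_c below the surface of column A) and equate Σ ρ_i t_i down to z_c; mantle fills any gap and the z_c terms cancel.
Column A: 3.478×ρ + 29.33×2.818 + (z_c − 32.808)×3.24
Column B: 0.722×0 + 24.72×2.709 + (z_c − 0.722 − 24.72)×3.24
The z_c×3.24 term appears on both sides and cancels. Collect the known terms of each column as K = Σ(ρt)_known − 3.24 × (depth of known layers): K_A = 82.65194 − 3.24×32.808 = −23.64598; K_B = 66.96648 − 3.24×(0.722 + 24.72) = −15.4656.
Balance: K_A + 3.478×ρ = K_B, so ρ = (K_B − K_A)/3.478 = 8.18038/3.478 = 2.35 g/cm³.

2.35 g/cm³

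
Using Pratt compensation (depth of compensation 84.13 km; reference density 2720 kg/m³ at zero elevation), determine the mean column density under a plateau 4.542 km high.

2580 kg/m³

Pratt balance: ρ_ref D = ρ (D + h).
ρ = ρ_ref D/(D + h) = 2720 × 84.13 km/(84.13 km + 4.542 km) = 2580 kg/m³.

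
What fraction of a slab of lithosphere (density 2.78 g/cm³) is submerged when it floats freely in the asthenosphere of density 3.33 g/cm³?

Submerged fraction = ρ_obj/ρ_fluid = 2.78/3.33 = 0.835.

0.835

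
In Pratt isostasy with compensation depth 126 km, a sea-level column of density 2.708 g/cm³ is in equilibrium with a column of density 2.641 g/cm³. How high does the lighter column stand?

3.2 km

ρ_ref D = ρ (D + h) → h = D (ρ_ref − ρ)/ρ.
h = 126 km × (2.708 − 2.641)/2.641 = 3.2 km.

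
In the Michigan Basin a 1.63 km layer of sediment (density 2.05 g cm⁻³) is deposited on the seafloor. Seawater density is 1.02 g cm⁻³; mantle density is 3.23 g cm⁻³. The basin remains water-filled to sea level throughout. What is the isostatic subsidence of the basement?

0.76 km

Submarine loading: the sediment displaces seawater, and the subsidence is in turn flooded, so s (ρ_m − ρ_w) = t (ρ_sed − ρ_w).
s = 1.63 km × (2.05 − 1.02) / (3.23 − 1.02) = 0.76 km.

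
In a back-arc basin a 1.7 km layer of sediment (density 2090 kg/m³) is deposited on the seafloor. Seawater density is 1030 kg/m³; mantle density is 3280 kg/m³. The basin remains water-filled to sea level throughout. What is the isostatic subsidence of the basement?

Submarine loading: the sediment displaces seawater, and the subsidence is in turn flooded, so s (ρ_m − ρ_w) = t (ρ_sed − ρ_w).
s = 1.7 km × (2090 − 1030) / (3280 − 1030) = 0.801 km.

0.801 km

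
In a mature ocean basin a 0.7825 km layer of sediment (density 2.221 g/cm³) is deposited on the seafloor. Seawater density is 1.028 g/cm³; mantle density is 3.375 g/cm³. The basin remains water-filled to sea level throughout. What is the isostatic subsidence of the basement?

Submarine loading: the sediment displaces seawater, and the subsidence is in turn flooded, so s (ρ_m − ρ_w) = t (ρ_sed − ρ_w).
s = 0.7825 km × (2.221 − 1.028) / (3.375 − 1.028) = 0.398 km.

0.398 km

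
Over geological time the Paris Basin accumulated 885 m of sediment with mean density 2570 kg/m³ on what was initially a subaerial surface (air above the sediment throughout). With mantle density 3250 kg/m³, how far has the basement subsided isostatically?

700 m

Subaerial load: s = t ρ_sed / ρ_m = 885 m × 2570/3250 = 700 m.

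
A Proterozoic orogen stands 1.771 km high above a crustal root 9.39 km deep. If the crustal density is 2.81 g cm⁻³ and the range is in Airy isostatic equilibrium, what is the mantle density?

3.34 g cm⁻³

Airy balance: ρ_c h = (ρ_m − ρ_c) r → ρ_m = ρ_c (1 + h/r).
ρ_m = 2.81 × (1 + 1.771 km/9.39 km) = 3.34 g cm⁻³.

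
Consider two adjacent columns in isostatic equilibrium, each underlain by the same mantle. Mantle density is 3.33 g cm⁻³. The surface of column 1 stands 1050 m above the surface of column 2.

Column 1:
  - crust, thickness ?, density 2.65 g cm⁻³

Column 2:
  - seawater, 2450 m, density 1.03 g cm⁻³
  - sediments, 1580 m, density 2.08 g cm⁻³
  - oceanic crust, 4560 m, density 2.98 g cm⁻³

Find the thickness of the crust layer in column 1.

18700 m

Take the compensation level at the base of the deeper column (depth z_c below the surface of column 1) and equate Σ ρ_i t_i down to z_c; mantle fills any gap and the z_c terms cancel.
Column 1: x×2.65 + (z_c − 0 − x)×3.33
Column 2: 1050×0 + 2450×1.03 + 1580×2.08 + 4560×2.98 + (z_c − 1050 − 8590)×3.33
The z_c×3.33 term appears on both sides and cancels. Collect the known terms of each column as K = Σ(ρt)_known − 3.33 × (depth of known layers): K_1 = 0 − 3.33×0 = 0; K_2 = 19398.7 − 3.33×(1050 + 8590) = −12702.5.
Balance: K_1 − x×(3.33 − 2.65) = K_2, so x = (K_1 − K_2)/(3.33 − 2.65) = 12702.5/0.68 = 18700 m.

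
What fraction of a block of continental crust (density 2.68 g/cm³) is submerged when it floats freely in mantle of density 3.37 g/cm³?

0.795

Submerged fraction = ρ_obj/ρ_fluid = 2.68/3.37 = 0.795.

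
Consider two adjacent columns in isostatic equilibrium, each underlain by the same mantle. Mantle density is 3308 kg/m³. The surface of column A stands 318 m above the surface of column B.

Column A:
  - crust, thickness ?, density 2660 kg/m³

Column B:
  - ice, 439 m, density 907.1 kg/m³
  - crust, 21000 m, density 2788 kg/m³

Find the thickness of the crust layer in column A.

20100 m

Take the compensation level at the base of the deeper column (depth z_c below the surface of column A) and equate Σ ρ_i t_i down to z_c; mantle fills any gap and the z_c terms cancel.
Column A: x×2660 + (z_c − 0 − x)×3308
Column B: 318×0 + 439×907.1 + 21000×2788 + (z_c − 318 − 21439)×3308
The z_c×3308 term appears on both sides and cancels. Collect the known terms of each column as K = Σ(ρt)_known − 3308 × (depth of known layers): K_A = 0 − 3308×0 = 0; K_B = 58946216.9 − 3308×(318 + 21439) = −13025939.1.
Balance: K_A − x×(3308 − 2660) = K_B, so x = (K_A − K_B)/(3308 − 2660) = 13025900/648 = 20100 m.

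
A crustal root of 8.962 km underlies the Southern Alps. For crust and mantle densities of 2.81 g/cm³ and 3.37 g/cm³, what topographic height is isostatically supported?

1.79 km

By Archimedes' principle applied to the lithosphere: ρ_c h = (ρ_m − ρ_c) r.
h = r (ρ_m − ρ_c) / ρ_c = 8.962 km × (3.37 − 2.81) / 2.81 = 1.79 km.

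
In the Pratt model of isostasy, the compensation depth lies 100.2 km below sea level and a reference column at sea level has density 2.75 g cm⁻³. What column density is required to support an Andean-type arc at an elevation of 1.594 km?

2.71 g cm⁻³

Pratt balance: ρ_ref D = ρ (D + h).
ρ = ρ_ref D/(D + h) = 2.75 × 100.2 km/(100.2 km + 1.594 km) = 2.71 g cm⁻³.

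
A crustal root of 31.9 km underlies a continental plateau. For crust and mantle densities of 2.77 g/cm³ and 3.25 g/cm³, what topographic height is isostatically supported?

5.53 km

Balancing pressure at the compensation depth: ρ_c h = (ρ_m − ρ_c) r.
h = r (ρ_m − ρ_c) / ρ_c = 31.9 km × (3.25 − 2.77) / 2.77 = 5.53 km.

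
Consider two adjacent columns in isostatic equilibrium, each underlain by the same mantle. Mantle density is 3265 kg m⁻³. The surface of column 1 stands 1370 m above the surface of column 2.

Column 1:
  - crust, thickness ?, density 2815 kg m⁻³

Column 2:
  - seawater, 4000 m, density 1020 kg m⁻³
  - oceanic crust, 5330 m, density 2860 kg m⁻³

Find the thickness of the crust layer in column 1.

34700 m

Take the compensation level at the base of the deeper column (depth z_c below the surface of column 1) and equate Σ ρ_i t_i down to z_c; mantle fills any gap and the z_c terms cancel.
Column 1: x×2815 + (z_c − 0 − x)×3265
Column 2: 1370×0 + 4000×1020 + 5330×2860 + (z_c − 1370 − 9330)×3265
The z_c×3265 term appears on both sides and cancels. Collect the known terms of each column as K = Σ(ρt)_known − 3265 × (depth of known layers): K_1 = 0 − 3265×0 = 0; K_2 = 19323800 − 3265×(1370 + 9330) = −15611700.
Balance: K_1 − x×(3265 − 2815) = K_2, so x = (K_1 − K_2)/(3265 − 2815) = 15611700/450 = 34700 m.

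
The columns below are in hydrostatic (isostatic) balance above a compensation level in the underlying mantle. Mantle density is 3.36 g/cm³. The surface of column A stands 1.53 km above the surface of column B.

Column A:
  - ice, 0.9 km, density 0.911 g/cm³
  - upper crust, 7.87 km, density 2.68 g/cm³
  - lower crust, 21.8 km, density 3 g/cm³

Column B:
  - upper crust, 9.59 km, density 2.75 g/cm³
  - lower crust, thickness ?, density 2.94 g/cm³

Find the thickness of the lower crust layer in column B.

Take the compensation level at the base of the deeper column (depth z_c below the surface of column A) and equate Σ ρ_i t_i down to z_c; mantle fills any gap and the z_c terms cancel.
Column A: 0.9×0.911 + 7.87×2.68 + 21.8×3 + (z_c − 30.57)×3.36
Column B: 1.53×0 + 9.59×2.75 + x×2.94 + (z_c − 1.53 − 9.59 − x)×3.36
The z_c×3.36 term appears on both sides and cancels. Collect the known terms of each column as K = Σ(ρt)_known − 3.36 × (depth of known layers): K_A = 87.3115 − 3.36×30.57 = −15.4037; K_B = 26.3725 − 3.36×(1.53 + 9.59) = −10.9907.
Balance: K_A = K_B − x×(3.36 − 2.94), so x = (K_B − K_A)/(3.36 − 2.94) = 4.413/0.42 = 10.5 km.

10.5 km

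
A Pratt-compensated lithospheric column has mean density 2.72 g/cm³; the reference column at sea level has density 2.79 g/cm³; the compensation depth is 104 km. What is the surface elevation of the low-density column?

ρ_ref D = ρ (D + h) → h = D (ρ_ref − ρ)/ρ.
h = 104 km × (2.79 − 2.72)/2.72 = 2.68 km.

2.68 km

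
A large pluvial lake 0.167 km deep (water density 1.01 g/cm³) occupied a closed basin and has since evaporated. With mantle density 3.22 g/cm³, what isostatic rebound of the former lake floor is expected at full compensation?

u = d ρ_w/ρ_m = 0.167 km × 1.01/3.22 = 0.0524 km.

0.0524 km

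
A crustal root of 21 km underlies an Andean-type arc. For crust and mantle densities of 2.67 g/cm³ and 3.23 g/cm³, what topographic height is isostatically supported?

Equating mass per unit area of the two columns: ρ_c h = (ρ_m − ρ_c) r.
h = r (ρ_m − ρ_c) / ρ_c = 21 km × (3.23 − 2.67) / 2.67 = 4.4 km.

4.4 km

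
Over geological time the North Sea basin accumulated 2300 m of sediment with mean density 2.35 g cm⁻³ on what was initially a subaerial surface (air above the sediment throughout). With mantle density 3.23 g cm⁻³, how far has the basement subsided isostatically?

1670 m

Subaerial load: s = t ρ_sed / ρ_m = 2300 m × 2.35/3.23 = 1670 m.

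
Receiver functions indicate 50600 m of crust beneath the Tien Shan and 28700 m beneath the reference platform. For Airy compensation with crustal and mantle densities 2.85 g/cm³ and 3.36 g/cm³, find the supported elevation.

3320 m

Excess crust Δ = 50600 m − 28700 m = 21900 m, split between elevation h and root r with h + r = Δ.
Airy balance ρ_c h = (ρ_m − ρ_c) r gives r = h ρ_c/(ρ_m − ρ_c), so h (1 + ρ_c/(ρ_m − ρ_c)) = Δ, i.e. h = Δ (ρ_m − ρ_c)/ρ_m.
h = 21900 m × 0.51/3.36 = 3320 m.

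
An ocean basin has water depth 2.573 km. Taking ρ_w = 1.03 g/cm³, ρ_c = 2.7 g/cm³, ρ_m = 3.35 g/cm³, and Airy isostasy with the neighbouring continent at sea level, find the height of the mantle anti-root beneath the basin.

6.61 km

Isostatic balance requires: replacing crust with seawater at the top is compensated by replacing crust with mantle at the base: d (ρ_c − ρ_w) = a (ρ_m − ρ_c).
a = d (ρ_c − ρ_w)/(ρ_m − ρ_c) = 2.573 km × 1.67/0.65 = 6.61 km.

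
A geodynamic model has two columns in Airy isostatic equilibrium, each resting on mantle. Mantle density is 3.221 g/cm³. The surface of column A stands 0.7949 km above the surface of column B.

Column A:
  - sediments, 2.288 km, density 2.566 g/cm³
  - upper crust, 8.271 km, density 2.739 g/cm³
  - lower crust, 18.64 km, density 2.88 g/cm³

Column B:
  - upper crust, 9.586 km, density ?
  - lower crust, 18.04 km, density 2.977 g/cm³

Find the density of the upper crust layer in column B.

Take the compensation level at the base of the deeper column (depth z_c below the surface of column A) and equate Σ ρ_i t_i down to z_c; mantle fills any gap and the z_c terms cancel.
Column A: 2.288×2.566 + 8.271×2.739 + 18.64×2.88 + (z_c − 29.199)×3.221
Column B: 0.7949×0 + 9.586×ρ + 18.04×2.977 + (z_c − 0.7949 − 27.626)×3.221
The z_c×3.221 term appears on both sides and cancels. Collect the known terms of each column as K = Σ(ρt)_known − 3.221 × (depth of known layers): K_A = 82.208477 − 3.221×29.199 = −11.841502; K_B = 53.70508 − 3.221×(0.7949 + 27.626) = −37.8386389.
Balance: K_A = K_B + 9.586×ρ, so ρ = (K_A − K_B)/9.586 = 25.9971/9.586 = 2.71 g/cm³.

2.71 g/cm³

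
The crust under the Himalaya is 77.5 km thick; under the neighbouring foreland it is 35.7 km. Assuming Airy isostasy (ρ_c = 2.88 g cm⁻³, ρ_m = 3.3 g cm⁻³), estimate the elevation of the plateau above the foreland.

Excess crust Δ = 77.5 km − 35.7 km = 41.8 km, split between elevation h and root r with h + r = Δ.
Airy balance ρ_c h = (ρ_m − ρ_c) r gives r = h ρ_c/(ρ_m − ρ_c), so h (1 + ρ_c/(ρ_m − ρ_c)) = Δ, i.e. h = Δ (ρ_m − ρ_c)/ρ_m.
h = 41.8 km × 0.42/3.3 = 5.32 km.

5.32 km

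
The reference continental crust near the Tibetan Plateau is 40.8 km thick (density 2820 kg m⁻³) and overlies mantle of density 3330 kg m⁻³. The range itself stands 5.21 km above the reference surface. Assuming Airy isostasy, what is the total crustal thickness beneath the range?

Root depth r = h ρ_c / (ρ_m − ρ_c) = 5.21 km × 2820 / 510 = 28.81 km.
Total thickness = T + h + r = 40.8 km + 5.21 km + 28.81 km = 74.8 km.

74.8 km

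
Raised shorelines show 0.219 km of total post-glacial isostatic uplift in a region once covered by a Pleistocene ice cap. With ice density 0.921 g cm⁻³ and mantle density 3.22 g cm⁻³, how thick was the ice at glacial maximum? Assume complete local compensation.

0.766 km

u = t ρ_ice/ρ_m → t = u ρ_m/ρ_ice = 0.219 km × 3.22/0.921 = 0.766 km.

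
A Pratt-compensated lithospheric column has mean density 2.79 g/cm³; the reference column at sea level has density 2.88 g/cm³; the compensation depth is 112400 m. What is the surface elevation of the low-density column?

3630 m

ρ_ref D = ρ (D + h) → h = D (ρ_ref − ρ)/ρ.
h = 112400 m × (2.88 − 2.79)/2.79 = 3630 m.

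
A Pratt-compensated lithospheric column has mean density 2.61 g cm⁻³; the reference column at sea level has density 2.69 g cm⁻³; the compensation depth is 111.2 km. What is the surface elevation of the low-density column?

3.41 km

ρ_ref D = ρ (D + h) → h = D (ρ_ref − ρ)/ρ.
h = 111.2 km × (2.69 − 2.61)/2.61 = 3.41 km.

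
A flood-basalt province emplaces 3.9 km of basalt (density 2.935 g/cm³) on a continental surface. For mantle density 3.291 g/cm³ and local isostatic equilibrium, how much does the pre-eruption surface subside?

Subaerial loading: s = t ρ_load / ρ_m.
s = 3.9 km × 2.935/3.291 = 3.48 km.

3.48 km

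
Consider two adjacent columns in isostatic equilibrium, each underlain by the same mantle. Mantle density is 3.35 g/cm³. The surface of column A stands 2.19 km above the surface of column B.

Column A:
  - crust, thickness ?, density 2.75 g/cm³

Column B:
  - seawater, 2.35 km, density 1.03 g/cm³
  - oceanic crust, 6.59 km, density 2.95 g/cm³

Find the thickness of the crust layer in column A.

Take the compensation level at the base of the deeper column (depth z_c below the surface of column A) and equate Σ ρ_i t_i down to z_c; mantle fills any gap and the z_c terms cancel.
Column A: x×2.75 + (z_c − 0 − x)×3.35
Column B: 2.19×0 + 2.35×1.03 + 6.59×2.95 + (z_c − 2.19 − 8.94)×3.35
The z_c×3.35 term appears on both sides and cancels. Collect the known terms of each column as K = Σ(ρt)_known − 3.35 × (depth of known layers): K_A = 0 − 3.35×0 = 0; K_B = 21.861 − 3.35×(2.19 + 8.94) = −15.4245.
Balance: K_A − x×(3.35 − 2.75) = K_B, so x = (K_A − K_B)/(3.35 − 2.75) = 15.4245/0.6 = 25.7 km.

25.7 km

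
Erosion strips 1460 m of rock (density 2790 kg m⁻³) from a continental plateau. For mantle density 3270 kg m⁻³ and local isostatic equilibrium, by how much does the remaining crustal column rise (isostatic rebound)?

1250 m

Unloading: uplift u = e ρ_c/ρ_m = 1460 m × 2790/3270 = 1250 m.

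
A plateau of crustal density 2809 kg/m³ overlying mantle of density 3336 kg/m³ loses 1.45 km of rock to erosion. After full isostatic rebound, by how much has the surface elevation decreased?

Rebound u = e ρ_c/ρ_m = 1.45 km × 2809/3336 = 1.221 km.
Net surface drop = e − u = 1.45 km − 1.221 km = e (ρ_m − ρ_c)/ρ_m = 0.229 km.

0.229 km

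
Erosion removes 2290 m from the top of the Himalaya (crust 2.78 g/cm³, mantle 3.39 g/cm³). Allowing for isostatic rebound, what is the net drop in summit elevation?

412 m

Rebound u = e ρ_c/ρ_m = 2290 m × 2.78/3.39 = 1878 m.
Net surface drop = e − u = 2290 m − 1878 m = e (ρ_m − ρ_c)/ρ_m = 412 m.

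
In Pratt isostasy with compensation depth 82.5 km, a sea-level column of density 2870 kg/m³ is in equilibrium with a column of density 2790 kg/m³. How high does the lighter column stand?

2.37 km

ρ_ref D = ρ (D + h) → h = D (ρ_ref − ρ)/ρ.
h = 82.5 km × (2870 − 2790)/2790 = 2.37 km.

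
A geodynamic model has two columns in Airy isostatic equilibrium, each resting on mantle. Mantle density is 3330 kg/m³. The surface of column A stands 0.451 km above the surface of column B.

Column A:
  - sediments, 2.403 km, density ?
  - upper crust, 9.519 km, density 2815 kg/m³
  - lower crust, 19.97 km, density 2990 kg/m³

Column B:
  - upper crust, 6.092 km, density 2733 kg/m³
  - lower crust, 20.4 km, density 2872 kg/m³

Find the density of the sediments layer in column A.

2170 kg/m³

Take the compensation level at the base of the deeper column (depth z_c below the surface of column A) and equate Σ ρ_i t_i down to z_c; mantle fills any gap and the z_c terms cancel.
Column A: 2.403×ρ + 9.519×2815 + 19.97×2990 + (z_c − 31.892)×3330
Column B: 0.451×0 + 6.092×2733 + 20.4×2872 + (z_c − 0.451 − 26.492)×3330
The z_c×3330 term appears on both sides and cancels. Collect the known terms of each column as K = Σ(ρt)_known − 3330 × (depth of known layers): K_A = 86506.285 − 3330×31.892 = −19694.075; K_B = 75238.236 − 3330×(0.451 + 26.492) = −14481.954.
Balance: K_A + 2.403×ρ = K_B, so ρ = (K_B − K_A)/2.403 = 5212.12/2.403 = 2170 kg/m³.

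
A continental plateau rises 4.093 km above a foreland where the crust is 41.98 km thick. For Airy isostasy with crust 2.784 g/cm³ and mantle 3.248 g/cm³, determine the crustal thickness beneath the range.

70.6 km

Root depth r = h ρ_c / (ρ_m − ρ_c) = 4.093 km × 2.784 / 0.464 = 24.56 km.
Total thickness = T + h + r = 41.98 km + 4.093 km + 24.56 km = 70.6 km.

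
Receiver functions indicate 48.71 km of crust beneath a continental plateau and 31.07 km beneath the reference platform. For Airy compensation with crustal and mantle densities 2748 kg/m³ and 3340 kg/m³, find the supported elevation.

Excess crust Δ = 48.71 km − 31.07 km = 17.64 km, split between elevation h and root r with h + r = Δ.
Airy balance ρ_c h = (ρ_m − ρ_c) r gives r = h ρ_c/(ρ_m − ρ_c), so h (1 + ρ_c/(ρ_m − ρ_c)) = Δ, i.e. h = Δ (ρ_m − ρ_c)/ρ_m.
h = 17.64 km × 592/3340 = 3.13 km.

3.13 km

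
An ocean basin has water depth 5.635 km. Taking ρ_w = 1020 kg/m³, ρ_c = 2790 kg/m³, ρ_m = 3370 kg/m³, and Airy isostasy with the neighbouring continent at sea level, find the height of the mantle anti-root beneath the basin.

17.2 km

Equating mass per unit area of the two columns: replacing crust with seawater at the top is compensated by replacing crust with mantle at the base: d (ρ_c − ρ_w) = a (ρ_m − ρ_c).
a = d (ρ_c − ρ_w)/(ρ_m − ρ_c) = 5.635 km × 1770/580 = 17.2 km.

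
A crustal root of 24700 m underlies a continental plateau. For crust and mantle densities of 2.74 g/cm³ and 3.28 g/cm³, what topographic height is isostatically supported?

4870 m

For local isostatic compensation: ρ_c h = (ρ_m − ρ_c) r.
h = r (ρ_m − ρ_c) / ρ_c = 24700 m × (3.28 − 2.74) / 2.74 = 4870 m.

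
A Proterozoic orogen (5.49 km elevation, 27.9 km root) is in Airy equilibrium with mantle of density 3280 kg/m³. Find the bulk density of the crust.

2740 kg/m³

ρ_c h = (ρ_m − ρ_c) r → ρ_c (h + r) = ρ_m r → ρ_c = ρ_m r / (h + r).
ρ_c = 3280 × 27.9 km / (5.49 km + 27.9 km) = 2740 kg/m³.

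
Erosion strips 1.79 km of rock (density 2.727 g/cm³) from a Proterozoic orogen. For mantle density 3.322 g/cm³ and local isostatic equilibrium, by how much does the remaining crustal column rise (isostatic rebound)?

1.47 km

Unloading: uplift u = e ρ_c/ρ_m = 1.79 km × 2.727/3.322 = 1.47 km.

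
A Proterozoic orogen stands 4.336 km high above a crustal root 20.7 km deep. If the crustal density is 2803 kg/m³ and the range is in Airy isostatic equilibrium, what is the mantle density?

3390 kg/m³

Airy balance: ρ_c h = (ρ_m − ρ_c) r → ρ_m = ρ_c (1 + h/r).
ρ_m = 2803 × (1 + 4.336 km/20.7 km) = 3390 kg/m³.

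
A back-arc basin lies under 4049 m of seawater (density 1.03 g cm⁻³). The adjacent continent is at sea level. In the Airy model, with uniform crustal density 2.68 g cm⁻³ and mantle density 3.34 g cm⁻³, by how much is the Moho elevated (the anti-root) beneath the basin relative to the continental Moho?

10100 m

By Archimedes' principle applied to the lithosphere: replacing crust with seawater at the top is compensated by replacing crust with mantle at the base: d (ρ_c − ρ_w) = a (ρ_m − ρ_c).
a = d (ρ_c − ρ_w)/(ρ_m − ρ_c) = 4049 m × 1.65/0.66 = 10100 m.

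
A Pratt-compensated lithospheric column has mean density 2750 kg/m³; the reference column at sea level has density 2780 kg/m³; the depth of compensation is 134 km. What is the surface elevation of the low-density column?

ρ_ref D = ρ (D + h) → h = D (ρ_ref − ρ)/ρ.
h = 134 km × (2780 − 2750)/2750 = 1.46 km.

1.46 km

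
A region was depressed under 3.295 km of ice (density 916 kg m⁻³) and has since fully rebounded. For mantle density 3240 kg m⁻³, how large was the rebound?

Removing the load lets mantle flow back in; uplift u satisfies ρ_ice t = ρ_m u.
u = t ρ_ice/ρ_m = 3.295 km × 916/3240 = 0.932 km.

0.932 km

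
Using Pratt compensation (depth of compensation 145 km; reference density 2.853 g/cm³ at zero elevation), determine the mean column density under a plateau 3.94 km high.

2.78 g/cm³

Pratt balance: ρ_ref D = ρ (D + h).
ρ = ρ_ref D/(D + h) = 2.853 × 145 km/(145 km + 3.94 km) = 2.78 g/cm³.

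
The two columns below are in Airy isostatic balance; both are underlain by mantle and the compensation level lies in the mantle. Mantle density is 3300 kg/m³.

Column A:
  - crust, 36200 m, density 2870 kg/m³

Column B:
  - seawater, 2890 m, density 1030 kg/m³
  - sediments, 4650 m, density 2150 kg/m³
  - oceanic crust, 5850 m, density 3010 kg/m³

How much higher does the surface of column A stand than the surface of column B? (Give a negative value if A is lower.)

594 m

For any compensation level in the mantle, the mantle terms cancel and isostasy reduces to e = (Σt_A − Σt_B) − (Σ(ρt)_A − Σ(ρt)_B) / ρ_m.
Σt_A = 36200 m; Σt_B = 13390 m; Σ(ρt)_A = 103894000; Σ(ρt)_B = 30582700 (in m·kg/m³).
e = (36200 − 13390) − (103894000 − 30582700) / 3300 = 594 m.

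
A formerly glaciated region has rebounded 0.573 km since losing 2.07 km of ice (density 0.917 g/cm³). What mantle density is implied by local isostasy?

ρ_m = ρ_ice t / u = 0.917 × 2.07 km/0.573 km = 3.31 g/cm³.

3.31 g/cm³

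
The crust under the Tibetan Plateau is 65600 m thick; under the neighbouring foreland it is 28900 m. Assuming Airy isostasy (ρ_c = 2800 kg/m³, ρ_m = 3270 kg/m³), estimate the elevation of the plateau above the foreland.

5270 m

Excess crust Δ = 65600 m − 28900 m = 36700 m, split between elevation h and root r with h + r = Δ.
Airy balance ρ_c h = (ρ_m − ρ_c) r gives r = h ρ_c/(ρ_m − ρ_c), so h (1 + ρ_c/(ρ_m − ρ_c)) = Δ, i.e. h = Δ (ρ_m − ρ_c)/ρ_m.
h = 36700 m × 470/3270 = 5270 m.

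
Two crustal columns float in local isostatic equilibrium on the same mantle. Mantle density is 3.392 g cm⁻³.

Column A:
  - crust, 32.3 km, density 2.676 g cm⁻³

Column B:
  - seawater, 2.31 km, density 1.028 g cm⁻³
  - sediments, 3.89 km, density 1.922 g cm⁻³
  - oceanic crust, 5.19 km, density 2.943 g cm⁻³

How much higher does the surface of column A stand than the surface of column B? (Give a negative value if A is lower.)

2.84 km

For any compensation level in the mantle, the mantle terms cancel and isostasy reduces to e = (Σt_A − Σt_B) − (Σ(ρt)_A − Σ(ρt)_B) / ρ_m.
Σt_A = 32.3 km; Σt_B = 11.39 km; Σ(ρt)_A = 86.4348; Σ(ρt)_B = 25.12543 (in km·g cm⁻³).
e = (32.3 − 11.39) − (86.4348 − 25.12543) / 3.392 = 2.84 km.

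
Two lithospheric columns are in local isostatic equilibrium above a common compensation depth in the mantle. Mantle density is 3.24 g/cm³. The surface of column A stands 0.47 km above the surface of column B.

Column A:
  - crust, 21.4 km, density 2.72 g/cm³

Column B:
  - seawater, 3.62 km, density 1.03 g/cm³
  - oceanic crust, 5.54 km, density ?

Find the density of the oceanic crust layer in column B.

2.95 g/cm³

Take the compensation level at the base of the deeper column (depth z_c below the surface of column A) and equate Σ ρ_i t_i down to z_c; mantle fills any gap and the z_c terms cancel.
Column A: 21.4×2.72 + (z_c − 21.4)×3.24
Column B: 0.47×0 + 3.62×1.03 + 5.54×ρ + (z_c − 0.47 − 9.16)×3.24
The z_c×3.24 term appears on both sides and cancels. Collect the known terms of each column as K = Σ(ρt)_known − 3.24 × (depth of known layers): K_A = 58.208 − 3.24×21.4 = −11.128; K_B = 3.7286 − 3.24×(0.47 + 9.16) = −27.4726.
Balance: K_A = K_B + 5.54×ρ, so ρ = (K_A − K_B)/5.54 = 16.3446/5.54 = 2.95 g/cm³.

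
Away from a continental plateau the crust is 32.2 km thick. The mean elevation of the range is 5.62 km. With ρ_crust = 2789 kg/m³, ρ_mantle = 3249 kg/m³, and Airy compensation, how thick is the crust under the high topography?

71.9 km

Root depth r = h ρ_c / (ρ_m − ρ_c) = 5.62 km × 2789 / 460 = 34.07 km.
Total thickness = T + h + r = 32.2 km + 5.62 km + 34.07 km = 71.9 km.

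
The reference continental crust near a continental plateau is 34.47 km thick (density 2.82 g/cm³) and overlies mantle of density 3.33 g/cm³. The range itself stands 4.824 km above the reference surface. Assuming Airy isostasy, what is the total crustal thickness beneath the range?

Root depth r = h ρ_c / (ρ_m − ρ_c) = 4.824 km × 2.82 / 0.51 = 26.67 km.
Total thickness = T + h + r = 34.47 km + 4.824 km + 26.67 km = 66 km.

66 km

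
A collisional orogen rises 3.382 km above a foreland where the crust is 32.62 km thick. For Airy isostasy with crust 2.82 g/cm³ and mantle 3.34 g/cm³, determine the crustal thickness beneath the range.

54.3 km

Root depth r = h ρ_c / (ρ_m − ρ_c) = 3.382 km × 2.82 / 0.52 = 18.34 km.
Total thickness = T + h + r = 32.62 km + 3.382 km + 18.34 km = 54.3 km.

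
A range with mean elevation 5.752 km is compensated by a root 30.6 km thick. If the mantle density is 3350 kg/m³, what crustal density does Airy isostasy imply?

2820 kg/m³

ρ_c h = (ρ_m − ρ_c) r → ρ_c (h + r) = ρ_m r → ρ_c = ρ_m r / (h + r).
ρ_c = 3350 × 30.6 km / (5.752 km + 30.6 km) = 2820 kg/m³.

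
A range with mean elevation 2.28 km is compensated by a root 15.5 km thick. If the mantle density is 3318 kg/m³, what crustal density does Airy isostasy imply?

2890 kg/m³

ρ_c h = (ρ_m − ρ_c) r → ρ_c (h + r) = ρ_m r → ρ_c = ρ_m r / (h + r).
ρ_c = 3318 × 15.5 km / (2.28 km + 15.5 km) = 2890 kg/m³.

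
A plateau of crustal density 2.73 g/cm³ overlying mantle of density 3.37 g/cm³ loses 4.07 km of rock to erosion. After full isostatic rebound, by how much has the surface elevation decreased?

Rebound u = e ρ_c/ρ_m = 4.07 km × 2.73/3.37 = 3.297 km.
Net surface drop = e − u = 4.07 km − 3.297 km = e (ρ_m − ρ_c)/ρ_m = 0.773 km.

0.773 km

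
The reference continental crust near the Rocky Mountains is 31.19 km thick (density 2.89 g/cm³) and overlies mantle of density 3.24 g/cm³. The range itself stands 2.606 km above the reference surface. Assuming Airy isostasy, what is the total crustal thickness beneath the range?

55.3 km

Root depth r = h ρ_c / (ρ_m − ρ_c) = 2.606 km × 2.89 / 0.35 = 21.52 km.
Total thickness = T + h + r = 31.19 km + 2.606 km + 21.52 km = 55.3 km.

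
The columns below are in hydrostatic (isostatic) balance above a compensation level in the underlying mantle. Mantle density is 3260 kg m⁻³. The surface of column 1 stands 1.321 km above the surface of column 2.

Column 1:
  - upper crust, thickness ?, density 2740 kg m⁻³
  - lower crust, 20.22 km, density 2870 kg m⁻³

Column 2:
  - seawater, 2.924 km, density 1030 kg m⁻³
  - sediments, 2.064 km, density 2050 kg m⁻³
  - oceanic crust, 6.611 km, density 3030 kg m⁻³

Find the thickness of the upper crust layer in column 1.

13.4 km

Take the compensation level at the base of the deeper column (depth z_c below the surface of column 1) and equate Σ ρ_i t_i down to z_c; mantle fills any gap and the z_c terms cancel.
Column 1: x×2740 + 20.22×2870 + (z_c − 20.22 − x)×3260
Column 2: 1.321×0 + 2.924×1030 + 2.064×2050 + 6.611×3030 + (z_c − 1.321 − 11.599)×3260
The z_c×3260 term appears on both sides and cancels. Collect the known terms of each column as K = Σ(ρt)_known − 3260 × (depth of known layers): K_1 = 58031.4 − 3260×20.22 = −7885.8; K_2 = 27274.25 − 3260×(1.321 + 11.599) = −14844.95.
Balance: K_1 − x×(3260 − 2740) = K_2, so x = (K_1 − K_2)/(3260 − 2740) = 6959.15/520 = 13.4 km.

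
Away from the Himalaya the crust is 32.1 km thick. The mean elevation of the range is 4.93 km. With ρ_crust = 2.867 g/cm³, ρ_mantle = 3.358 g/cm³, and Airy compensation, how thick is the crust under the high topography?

65.8 km

Root depth r = h ρ_c / (ρ_m − ρ_c) = 4.93 km × 2.867 / 0.491 = 28.79 km.
Total thickness = T + h + r = 32.1 km + 4.93 km + 28.79 km = 65.8 km.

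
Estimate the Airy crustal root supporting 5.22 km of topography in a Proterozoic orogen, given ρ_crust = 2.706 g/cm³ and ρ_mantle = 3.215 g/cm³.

In Airy isostatic equilibrium: the weight of the topography is balanced by the buoyancy of the root, ρ_c h = (ρ_m − ρ_c) r.
r = h · ρ_c / (ρ_m − ρ_c) = 5.22 km × 2.706 / (3.215 − 2.706) = 27.8 km.

27.8 km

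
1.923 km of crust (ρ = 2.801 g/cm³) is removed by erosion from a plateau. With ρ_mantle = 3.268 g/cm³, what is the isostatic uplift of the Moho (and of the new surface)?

1.65 km

Unloading: uplift u = e ρ_c/ρ_m = 1.923 km × 2.801/3.268 = 1.65 km.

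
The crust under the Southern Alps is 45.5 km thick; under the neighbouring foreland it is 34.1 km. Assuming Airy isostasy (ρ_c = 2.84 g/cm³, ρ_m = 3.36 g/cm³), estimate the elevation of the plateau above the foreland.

1.76 km

Excess crust Δ = 45.5 km − 34.1 km = 11.4 km, split between elevation h and root r with h + r = Δ.
Airy balance ρ_c h = (ρ_m − ρ_c) r gives r = h ρ_c/(ρ_m − ρ_c), so h (1 + ρ_c/(ρ_m − ρ_c)) = Δ, i.e. h = Δ (ρ_m − ρ_c)/ρ_m.
h = 11.4 km × 0.52/3.36 = 1.76 km.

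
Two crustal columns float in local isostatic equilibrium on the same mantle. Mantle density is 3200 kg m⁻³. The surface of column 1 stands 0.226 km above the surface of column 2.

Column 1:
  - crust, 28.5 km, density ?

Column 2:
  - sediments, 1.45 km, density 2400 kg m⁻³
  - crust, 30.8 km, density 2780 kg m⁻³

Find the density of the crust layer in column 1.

Take the compensation level at the base of the deeper column (depth z_c below the surface of column 1) and equate Σ ρ_i t_i down to z_c; mantle fills any gap and the z_c terms cancel.
Column 1: 28.5×ρ + (z_c − 28.5)×3200
Column 2: 0.226×0 + 1.45×2400 + 30.8×2780 + (z_c − 0.226 − 32.25)×3200
The z_c×3200 term appears on both sides and cancels. Collect the known terms of each column as K = Σ(ρt)_known − 3200 × (depth of known layers): K_1 = 0 − 3200×28.5 = −91200; K_2 = 89104 − 3200×(0.226 + 32.25) = −14819.2.
Balance: K_1 + 28.5×ρ = K_2, so ρ = (K_2 − K_1)/28.5 = 76380.8/28.5 = 2680 kg m⁻³.

2680 kg m⁻³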